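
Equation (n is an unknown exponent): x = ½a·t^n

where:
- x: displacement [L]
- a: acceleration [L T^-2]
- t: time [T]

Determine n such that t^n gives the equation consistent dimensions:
n = 2

x has dimensions [L]; t has dimensions [T].
The rest of the RHS has dimensions [L T^-2], so t^n must supply [T^2].
With n = 2: ½a·t^2 has dimensions [L], matching the LHS ✓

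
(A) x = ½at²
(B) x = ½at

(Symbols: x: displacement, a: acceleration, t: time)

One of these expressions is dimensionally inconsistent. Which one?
(B)

(A) x = ½at²: LHS [L], RHS [L] ✓
(B) x = ½at: LHS [L], RHS [L T^-1] ✗

Expression (B) x = ½at is dimensionally incorrect.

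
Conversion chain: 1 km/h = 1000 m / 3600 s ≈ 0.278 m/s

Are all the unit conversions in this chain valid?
The chain is correct (no errors).

Correct: 1 km = 1000 m, 1 h = 3600 s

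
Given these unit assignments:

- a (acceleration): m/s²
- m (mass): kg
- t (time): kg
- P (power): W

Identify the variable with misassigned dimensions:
t

The variable t (time) should have units s, not kg.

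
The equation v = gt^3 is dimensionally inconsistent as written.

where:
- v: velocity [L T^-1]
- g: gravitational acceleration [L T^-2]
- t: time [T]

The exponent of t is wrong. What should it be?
The exponent of t should be 1: v = gt

The LHS v has dimensions [L T^-1]; t has dimensions [T].
As written, the RHS gt^3 (exponent 3 on t) has dimensions [L T], which does not match.
With exponent 1, the RHS gt has dimensions [L T^-1], matching the LHS.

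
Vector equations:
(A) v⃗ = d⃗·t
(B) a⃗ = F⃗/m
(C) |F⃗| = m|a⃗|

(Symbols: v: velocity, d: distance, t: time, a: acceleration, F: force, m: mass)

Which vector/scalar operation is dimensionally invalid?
(A) v⃗ = d⃗·t

(A) v⃗ = d⃗·t: LHS [L T^-1], RHS [L T] ✗ — velocity is displacement per time; should be d⃗/t
(B) a⃗ = F⃗/m: LHS [L T^-2], RHS [L T^-2] ✓ — force (vector) divided by mass (scalar)
(C) |F⃗| = m|a⃗|: LHS [L M T^-2], RHS [L M T^-2] ✓ — magnitudes of vectors are scalars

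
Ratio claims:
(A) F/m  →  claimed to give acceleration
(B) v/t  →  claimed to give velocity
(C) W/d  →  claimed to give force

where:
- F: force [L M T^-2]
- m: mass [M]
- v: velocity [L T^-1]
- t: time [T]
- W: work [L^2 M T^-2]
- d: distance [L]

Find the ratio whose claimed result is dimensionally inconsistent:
(B) v/t does not give velocity

(A) F/m: [L T^-2] = acceleration [L T^-2] ✓
(B) v/t: [L T^-2] ≠ velocity [L T^-1] ✗
(C) W/d: [L M T^-2] = force [L M T^-2] ✓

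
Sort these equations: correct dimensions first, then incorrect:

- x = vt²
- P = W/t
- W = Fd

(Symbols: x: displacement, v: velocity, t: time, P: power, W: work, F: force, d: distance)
Dimensionally correct: P = W/t, W = Fd
Dimensionally incorrect: x = vt²
Ordered (correct first, then incorrect): P = W/t, W = Fd, x = vt²

- x = vt²: LHS [L], RHS [L T] → incorrect ✗
- P = W/t: LHS [L^2 M T^-3], RHS [L^2 M T^-3] → correct ✓
- W = Fd: LHS [L^2 M T^-2], RHS [L^2 M T^-2] → correct ✓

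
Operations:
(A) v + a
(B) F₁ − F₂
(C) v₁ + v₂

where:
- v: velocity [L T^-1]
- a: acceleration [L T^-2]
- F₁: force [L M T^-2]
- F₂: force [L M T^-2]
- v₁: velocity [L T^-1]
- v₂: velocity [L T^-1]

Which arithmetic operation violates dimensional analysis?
(A) v + a

(A) v + a: v [L T^-1] and a [L T^-2] — different dimensions cannot be added/subtracted ✗
(B) F₁ − F₂: F₁ [L M T^-2] and F₂ [L M T^-2] — same dimensions ✓
(C) v₁ + v₂: v₁ [L T^-1] and v₂ [L T^-1] — same dimensions ✓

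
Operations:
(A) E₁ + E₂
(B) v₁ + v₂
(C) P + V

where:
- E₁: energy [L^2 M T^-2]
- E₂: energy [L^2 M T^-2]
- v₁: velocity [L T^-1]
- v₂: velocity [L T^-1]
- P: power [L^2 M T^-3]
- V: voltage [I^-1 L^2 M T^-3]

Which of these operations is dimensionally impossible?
(C) P + V

(A) E₁ + E₂: E₁ [L^2 M T^-2] and E₂ [L^2 M T^-2] — same dimensions ✓
(B) v₁ + v₂: v₁ [L T^-1] and v₂ [L T^-1] — same dimensions ✓
(C) P + V: P [L^2 M T^-3] and V [I^-1 L^2 M T^-3] — different dimensions cannot be added/subtracted ✗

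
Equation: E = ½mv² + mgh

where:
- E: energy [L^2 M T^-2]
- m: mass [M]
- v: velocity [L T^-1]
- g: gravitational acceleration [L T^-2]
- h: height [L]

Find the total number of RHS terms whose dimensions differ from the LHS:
0

LHS E: [L^2 M T^-2]
- ½mv²: [L^2 M T^-2] ✓
- mgh: [L^2 M T^-2] ✓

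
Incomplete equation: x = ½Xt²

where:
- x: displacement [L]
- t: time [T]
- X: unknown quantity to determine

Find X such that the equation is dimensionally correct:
X = a (acceleration), dimensions [L T^-2]

x has dimensions [L]; the rest of the RHS (½ t²) has dimensions [T^2].
So X must have dimensions [L T^-2] — X = a (acceleration).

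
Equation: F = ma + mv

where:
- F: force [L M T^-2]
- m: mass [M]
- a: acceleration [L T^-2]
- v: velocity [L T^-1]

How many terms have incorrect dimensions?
1

LHS F: [L M T^-2]
- ma: [L M T^-2] ✓
- mv: [L M T^-1] ✗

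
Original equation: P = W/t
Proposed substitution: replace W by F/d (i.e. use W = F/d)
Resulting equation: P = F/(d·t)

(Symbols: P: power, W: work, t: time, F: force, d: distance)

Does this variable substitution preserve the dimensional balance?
No

[W] = [L^2 M T^-2] and [F/d] = [M T^-2]. These differ, so the substitution replaces a quantity by one of different dimensions and the result P = F/(d·t) has LHS [L^2 M T^-3] vs RHS [M T^-3] — inconsistent.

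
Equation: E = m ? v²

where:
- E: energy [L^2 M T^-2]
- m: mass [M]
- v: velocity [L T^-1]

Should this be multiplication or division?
multiplication (×): E = m × v²

E [L^2 M T^-2]; m [M]; v² [L^2 T^-2].
m × v² → [L^2 M T^-2] ✓
m ÷ v² → [L^-2 M T^2] ✗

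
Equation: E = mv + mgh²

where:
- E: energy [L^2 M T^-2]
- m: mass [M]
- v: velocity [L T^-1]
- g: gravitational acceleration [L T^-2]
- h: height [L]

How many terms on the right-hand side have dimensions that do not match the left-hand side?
2

LHS E: [L^2 M T^-2]
- mv: [L M T^-1] ✗
- mgh²: [L^3 M T^-2] ✗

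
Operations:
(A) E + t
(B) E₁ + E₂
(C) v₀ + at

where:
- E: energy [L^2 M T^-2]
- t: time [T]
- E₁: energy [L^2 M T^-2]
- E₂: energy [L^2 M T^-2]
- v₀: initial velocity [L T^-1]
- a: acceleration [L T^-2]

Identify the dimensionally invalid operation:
(A) E + t

(A) E + t: E [L^2 M T^-2] and t [T] — different dimensions cannot be added/subtracted ✗
(B) E₁ + E₂: E₁ [L^2 M T^-2] and E₂ [L^2 M T^-2] — same dimensions ✓
(C) v₀ + at: v₀ [L T^-1] and at [L T^-1] — same dimensions ✓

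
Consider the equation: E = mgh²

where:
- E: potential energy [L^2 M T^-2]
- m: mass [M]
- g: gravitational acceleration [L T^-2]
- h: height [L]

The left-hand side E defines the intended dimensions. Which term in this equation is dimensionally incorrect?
The right-hand side term mgh²

E has dimensions [L^2 M T^-2], but mgh² has dimensions [L^3 M T^-2], so the term mgh² is dimensionally wrong for E.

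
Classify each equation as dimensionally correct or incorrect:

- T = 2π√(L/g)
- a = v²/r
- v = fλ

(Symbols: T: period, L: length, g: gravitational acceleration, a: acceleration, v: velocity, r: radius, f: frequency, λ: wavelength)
Dimensionally correct: T = 2π√(L/g), a = v²/r, v = fλ
Dimensionally incorrect: none
Ordered (correct first, then incorrect): T = 2π√(L/g), a = v²/r, v = fλ

- T = 2π√(L/g): LHS [T], RHS [T] → correct ✓
- a = v²/r: LHS [L T^-2], RHS [L T^-2] → correct ✓
- v = fλ: LHS [L T^-1], RHS [L T^-1] → correct ✓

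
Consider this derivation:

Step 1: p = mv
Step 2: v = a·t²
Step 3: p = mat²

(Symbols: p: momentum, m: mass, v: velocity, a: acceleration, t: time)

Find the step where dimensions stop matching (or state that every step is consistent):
Step 2

Step 1: p = mv → LHS [L M T^-1], RHS [L M T^-1] ✓
Step 2: v = a·t² → LHS [L T^-1], RHS [L] ✗

The first dimensional inconsistency appears in step 2: v = a·t²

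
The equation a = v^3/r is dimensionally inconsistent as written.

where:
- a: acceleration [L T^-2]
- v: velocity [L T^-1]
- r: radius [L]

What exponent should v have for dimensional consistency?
The exponent of v should be 2: a = v^2/r

The LHS a has dimensions [L T^-2]; v has dimensions [L T^-1].
As written, the RHS v^3/r (exponent 3 on v) has dimensions [L^2 T^-3], which does not match.
With exponent 2, the RHS v^2/r has dimensions [L T^-2], matching the LHS.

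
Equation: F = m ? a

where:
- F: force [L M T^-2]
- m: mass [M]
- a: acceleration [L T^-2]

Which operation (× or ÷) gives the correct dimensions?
multiplication (×): F = m × a

F [L M T^-2]; m [M]; a [L T^-2].
m × a → [L M T^-2] ✓
m ÷ a → [L^-1 M T^2] ✗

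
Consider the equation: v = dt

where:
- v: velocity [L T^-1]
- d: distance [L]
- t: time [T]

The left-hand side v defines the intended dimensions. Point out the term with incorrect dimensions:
The right-hand side term dt

v has dimensions [L T^-1], but dt has dimensions [L T], so the term dt is dimensionally wrong for v.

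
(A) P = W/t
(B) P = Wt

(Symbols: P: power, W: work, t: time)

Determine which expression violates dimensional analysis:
(B)

(A) P = W/t: LHS [L^2 M T^-3], RHS [L^2 M T^-3] ✓
(B) P = Wt: LHS [L^2 M T^-3], RHS [L^2 M T^-1] ✗

Expression (B) P = Wt is dimensionally incorrect.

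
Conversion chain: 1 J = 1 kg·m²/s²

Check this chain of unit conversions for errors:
The chain is correct (no errors).

Correct: Joule is defined as kg·m²/s²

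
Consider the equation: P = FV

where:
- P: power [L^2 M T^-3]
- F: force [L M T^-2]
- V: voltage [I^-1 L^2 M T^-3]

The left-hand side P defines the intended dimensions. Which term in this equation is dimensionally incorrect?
The right-hand side term FV

P has dimensions [L^2 M T^-3], but FV has dimensions [I^-1 L^3 M^2 T^-5], so the term FV is dimensionally wrong for P.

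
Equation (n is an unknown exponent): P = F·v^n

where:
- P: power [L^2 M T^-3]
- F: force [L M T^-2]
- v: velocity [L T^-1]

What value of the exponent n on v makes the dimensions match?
n = 1

P has dimensions [L^2 M T^-3]; v has dimensions [L T^-1].
The rest of the RHS has dimensions [L M T^-2], so v^n must supply [L T^-1].
With n = 1: F·v^1 has dimensions [L^2 M T^-3], matching the LHS ✓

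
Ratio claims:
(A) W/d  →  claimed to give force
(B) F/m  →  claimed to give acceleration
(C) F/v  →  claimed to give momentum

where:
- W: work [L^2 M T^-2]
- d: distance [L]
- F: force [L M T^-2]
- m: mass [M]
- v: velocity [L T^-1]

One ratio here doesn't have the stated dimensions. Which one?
(C) F/v does not give momentum

(A) W/d: [L M T^-2] = force [L M T^-2] ✓
(B) F/m: [L T^-2] = acceleration [L T^-2] ✓
(C) F/v: [M T^-1] ≠ momentum [L M T^-1] ✗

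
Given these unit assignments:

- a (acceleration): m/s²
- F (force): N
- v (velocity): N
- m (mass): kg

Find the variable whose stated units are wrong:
v

The variable v (velocity) should have units m/s, not N.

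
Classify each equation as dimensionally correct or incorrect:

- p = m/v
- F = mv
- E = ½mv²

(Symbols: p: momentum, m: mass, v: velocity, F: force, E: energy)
Dimensionally correct: E = ½mv²
Dimensionally incorrect: p = m/v, F = mv
Ordered (correct first, then incorrect): E = ½mv², p = m/v, F = mv

- p = m/v: LHS [L M T^-1], RHS [L^-1 M T] → incorrect ✗
- F = mv: LHS [L M T^-2], RHS [L M T^-1] → incorrect ✗
- E = ½mv²: LHS [L^2 M T^-2], RHS [L^2 M T^-2] → correct ✓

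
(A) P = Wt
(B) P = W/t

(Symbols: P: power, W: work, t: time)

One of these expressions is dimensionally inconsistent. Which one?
(A)

(A) P = Wt: LHS [L^2 M T^-3], RHS [L^2 M T^-1] ✗
(B) P = W/t: LHS [L^2 M T^-3], RHS [L^2 M T^-3] ✓

Expression (A) P = Wt is dimensionally incorrect.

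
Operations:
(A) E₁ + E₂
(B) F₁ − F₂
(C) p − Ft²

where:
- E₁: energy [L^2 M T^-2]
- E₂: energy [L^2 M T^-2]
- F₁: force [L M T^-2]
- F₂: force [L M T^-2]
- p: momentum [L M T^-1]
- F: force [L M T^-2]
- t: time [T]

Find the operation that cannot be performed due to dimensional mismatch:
(C) p − Ft²

(A) E₁ + E₂: E₁ [L^2 M T^-2] and E₂ [L^2 M T^-2] — same dimensions ✓
(B) F₁ − F₂: F₁ [L M T^-2] and F₂ [L M T^-2] — same dimensions ✓
(C) p − Ft²: p [L M T^-1] and Ft² [L M] — different dimensions cannot be added/subtracted ✗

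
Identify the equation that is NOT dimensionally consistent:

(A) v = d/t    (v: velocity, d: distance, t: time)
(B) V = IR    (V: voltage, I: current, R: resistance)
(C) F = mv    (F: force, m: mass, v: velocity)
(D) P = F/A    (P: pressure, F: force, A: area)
(C) F = mv

The equation (C) F = mv is dimensionally incorrect.

LHS (F): [L M T^-2]
RHS (mv): [L M T^-1] ✗

The dimensions do not match. The other three equations balance.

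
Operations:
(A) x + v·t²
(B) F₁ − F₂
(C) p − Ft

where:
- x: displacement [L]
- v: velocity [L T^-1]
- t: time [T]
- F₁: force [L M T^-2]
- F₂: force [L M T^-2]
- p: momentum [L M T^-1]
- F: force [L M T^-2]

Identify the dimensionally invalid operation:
(A) x + v·t²

(A) x + v·t²: x [L] and v·t² [L T] — different dimensions cannot be added/subtracted ✗
(B) F₁ − F₂: F₁ [L M T^-2] and F₂ [L M T^-2] — same dimensions ✓
(C) p − Ft: p [L M T^-1] and Ft [L M T^-1] — same dimensions ✓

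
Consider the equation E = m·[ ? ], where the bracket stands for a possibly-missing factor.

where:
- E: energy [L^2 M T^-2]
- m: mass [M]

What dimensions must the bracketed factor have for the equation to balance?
[L^2 T^-2] — velocity squared (e.g. v²)

E has dimensions [L^2 M T^-2]; m has dimensions [M].
The bracketed factor must supply [L^2 M T^-2] / [M] = [L^2 T^-2].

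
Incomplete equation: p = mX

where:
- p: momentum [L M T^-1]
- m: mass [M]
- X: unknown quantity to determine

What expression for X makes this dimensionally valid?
X = v (velocity), dimensions [L T^-1]

p has dimensions [L M T^-1]; the rest of the RHS (m) has dimensions [M].
So X must have dimensions [L T^-1] — X = v (velocity).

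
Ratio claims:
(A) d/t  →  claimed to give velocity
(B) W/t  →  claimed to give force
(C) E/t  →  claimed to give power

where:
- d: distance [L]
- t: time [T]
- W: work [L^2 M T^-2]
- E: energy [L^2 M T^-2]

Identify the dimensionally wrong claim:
(B) W/t does not give force

(A) d/t: [L T^-1] = velocity [L T^-1] ✓
(B) W/t: [L^2 M T^-3] ≠ force [L M T^-2] ✗
(C) E/t: [L^2 M T^-3] = power [L^2 M T^-3] ✓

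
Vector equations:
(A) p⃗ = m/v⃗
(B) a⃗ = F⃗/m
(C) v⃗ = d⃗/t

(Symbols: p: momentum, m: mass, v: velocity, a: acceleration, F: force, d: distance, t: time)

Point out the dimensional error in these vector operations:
(A) p⃗ = m/v⃗

(A) p⃗ = m/v⃗: LHS [L M T^-1], RHS [L^-1 M T] ✗ — momentum is mass times velocity; should be mv⃗ (and division by a vector is undefined)
(B) a⃗ = F⃗/m: LHS [L T^-2], RHS [L T^-2] ✓ — force (vector) divided by mass (scalar)
(C) v⃗ = d⃗/t: LHS [L T^-1], RHS [L T^-1] ✓ — displacement (vector) divided by time (scalar)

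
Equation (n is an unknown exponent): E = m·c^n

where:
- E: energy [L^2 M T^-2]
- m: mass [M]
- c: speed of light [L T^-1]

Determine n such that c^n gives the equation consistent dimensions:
n = 2

E has dimensions [L^2 M T^-2]; c has dimensions [L T^-1].
The rest of the RHS has dimensions [M], so c^n must supply [L^2 T^-2].
With n = 2: m·c^2 has dimensions [L^2 M T^-2], matching the LHS ✓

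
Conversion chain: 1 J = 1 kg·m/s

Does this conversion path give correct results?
The chain is incorrect (it contains an error).

Incorrect: Joule is kg·m²/s², not kg·m/s (that is momentum)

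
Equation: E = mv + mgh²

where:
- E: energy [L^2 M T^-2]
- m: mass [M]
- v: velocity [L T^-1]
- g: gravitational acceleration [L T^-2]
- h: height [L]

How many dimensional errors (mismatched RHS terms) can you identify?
2

LHS E: [L^2 M T^-2]
- mv: [L M T^-1] ✗
- mgh²: [L^3 M T^-2] ✗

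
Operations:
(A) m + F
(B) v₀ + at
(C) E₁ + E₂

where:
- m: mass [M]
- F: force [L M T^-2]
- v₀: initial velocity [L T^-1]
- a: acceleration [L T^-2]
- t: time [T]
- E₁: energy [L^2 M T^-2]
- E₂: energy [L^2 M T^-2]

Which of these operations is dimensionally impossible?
(A) m + F

(A) m + F: m [M] and F [L M T^-2] — different dimensions cannot be added/subtracted ✗
(B) v₀ + at: v₀ [L T^-1] and at [L T^-1] — same dimensions ✓
(C) E₁ + E₂: E₁ [L^2 M T^-2] and E₂ [L^2 M T^-2] — same dimensions ✓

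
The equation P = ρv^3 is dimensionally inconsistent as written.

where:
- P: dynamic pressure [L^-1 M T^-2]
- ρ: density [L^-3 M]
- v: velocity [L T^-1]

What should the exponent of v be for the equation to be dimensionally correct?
The exponent of v should be 2: P = ρv^2

The LHS P has dimensions [L^-1 M T^-2]; v has dimensions [L T^-1].
As written, the RHS ρv^3 (exponent 3 on v) has dimensions [M T^-3], which does not match.
With exponent 2, the RHS ρv^2 has dimensions [L^-1 M T^-2], matching the LHS.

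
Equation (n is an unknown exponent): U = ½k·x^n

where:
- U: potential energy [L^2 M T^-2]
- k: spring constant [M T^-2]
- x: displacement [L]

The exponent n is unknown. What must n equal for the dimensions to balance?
n = 2

U has dimensions [L^2 M T^-2]; x has dimensions [L].
The rest of the RHS has dimensions [M T^-2], so x^n must supply [L^2].
With n = 2: ½k·x^2 has dimensions [L^2 M T^-2], matching the LHS ✓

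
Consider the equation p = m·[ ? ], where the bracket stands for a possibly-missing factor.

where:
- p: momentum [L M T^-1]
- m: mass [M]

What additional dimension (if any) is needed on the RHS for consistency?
[L T^-1] — velocity (e.g. v)

p has dimensions [L M T^-1]; m has dimensions [M].
The bracketed factor must supply [L M T^-1] / [M] = [L T^-1].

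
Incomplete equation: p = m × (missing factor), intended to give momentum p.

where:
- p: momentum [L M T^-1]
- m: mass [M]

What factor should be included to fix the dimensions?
v (velocity), dimensions [L T^-1]

p has dimensions [L M T^-1] and m has dimensions [M].
The missing factor must have dimensions [L M T^-1] / [M] = [L T^-1], i.e. velocity (v).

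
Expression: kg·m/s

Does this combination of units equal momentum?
Yes

The expression kg·m/s has dimensions [L M T^-1], which is exactly momentum [L M T^-1].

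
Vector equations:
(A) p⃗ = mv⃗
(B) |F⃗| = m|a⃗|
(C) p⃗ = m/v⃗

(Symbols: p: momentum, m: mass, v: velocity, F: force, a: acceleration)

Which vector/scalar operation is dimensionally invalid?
(C) p⃗ = m/v⃗

(A) p⃗ = mv⃗: LHS [L M T^-1], RHS [L M T^-1] ✓ — mass (scalar) times velocity (vector)
(B) |F⃗| = m|a⃗|: LHS [L M T^-2], RHS [L M T^-2] ✓ — magnitudes of vectors are scalars
(C) p⃗ = m/v⃗: LHS [L M T^-1], RHS [L^-1 M T] ✗ — momentum is mass times velocity; should be mv⃗ (and division by a vector is undefined)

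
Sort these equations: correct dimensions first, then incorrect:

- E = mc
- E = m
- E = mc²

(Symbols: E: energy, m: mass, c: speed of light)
Dimensionally correct: E = mc²
Dimensionally incorrect: E = mc, E = m
Ordered (correct first, then incorrect): E = mc², E = mc, E = m

- E = mc: LHS [L^2 M T^-2], RHS [L M T^-1] → incorrect ✗
- E = m: LHS [L^2 M T^-2], RHS [M] → incorrect ✗
- E = mc²: LHS [L^2 M T^-2], RHS [L^2 M T^-2] → correct ✓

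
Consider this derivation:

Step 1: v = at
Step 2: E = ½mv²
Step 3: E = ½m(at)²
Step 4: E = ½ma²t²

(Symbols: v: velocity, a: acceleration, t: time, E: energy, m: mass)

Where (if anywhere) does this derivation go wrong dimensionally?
No step introduces an error — all steps are dimensionally consistent.

Step 1: v = at → LHS [L T^-1], RHS [L T^-1] ✓
Step 2: E = ½mv² → LHS [L^2 M T^-2], RHS [L^2 M T^-2] ✓
Step 3: E = ½m(at)² → LHS [L^2 M T^-2], RHS [L^2 M T^-2] ✓
Step 4: E = ½ma²t² → LHS [L^2 M T^-2], RHS [L^2 M T^-2] ✓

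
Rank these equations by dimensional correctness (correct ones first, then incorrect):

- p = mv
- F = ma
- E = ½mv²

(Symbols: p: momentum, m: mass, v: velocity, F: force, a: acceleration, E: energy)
Dimensionally correct: p = mv, F = ma, E = ½mv²
Dimensionally incorrect: none
Ordered (correct first, then incorrect): p = mv, F = ma, E = ½mv²

- p = mv: LHS [L M T^-1], RHS [L M T^-1] → correct ✓
- F = ma: LHS [L M T^-2], RHS [L M T^-2] → correct ✓
- E = ½mv²: LHS [L^2 M T^-2], RHS [L^2 M T^-2] → correct ✓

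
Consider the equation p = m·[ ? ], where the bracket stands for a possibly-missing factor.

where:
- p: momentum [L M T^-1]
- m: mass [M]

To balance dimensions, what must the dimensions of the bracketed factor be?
[L T^-1] — velocity (e.g. v)

p has dimensions [L M T^-1]; m has dimensions [M].
The bracketed factor must supply [L M T^-1] / [M] = [L T^-1].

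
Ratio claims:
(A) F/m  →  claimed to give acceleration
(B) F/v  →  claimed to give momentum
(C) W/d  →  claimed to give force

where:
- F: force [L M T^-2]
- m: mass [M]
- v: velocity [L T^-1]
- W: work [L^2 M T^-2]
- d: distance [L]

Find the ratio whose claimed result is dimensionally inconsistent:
(B) F/v does not give momentum

(A) F/m: [L T^-2] = acceleration [L T^-2] ✓
(B) F/v: [M T^-1] ≠ momentum [L M T^-1] ✗
(C) W/d: [L M T^-2] = force [L M T^-2] ✓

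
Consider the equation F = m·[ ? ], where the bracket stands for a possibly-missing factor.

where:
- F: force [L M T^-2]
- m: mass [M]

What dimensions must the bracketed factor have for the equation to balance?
[L T^-2] — acceleration (e.g. a)

F has dimensions [L M T^-2]; m has dimensions [M].
The bracketed factor must supply [L M T^-2] / [M] = [L T^-2].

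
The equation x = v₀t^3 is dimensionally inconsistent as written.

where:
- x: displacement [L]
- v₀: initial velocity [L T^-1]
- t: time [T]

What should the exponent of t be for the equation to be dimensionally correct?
The exponent of t should be 1: x = v₀t

The LHS x has dimensions [L]; t has dimensions [T].
As written, the RHS v₀t^3 (exponent 3 on t) has dimensions [L T^2], which does not match.
With exponent 1, the RHS v₀t has dimensions [L], matching the LHS.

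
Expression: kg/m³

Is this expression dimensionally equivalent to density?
Yes

The expression kg/m³ has dimensions [L^-3 M], which is exactly density [L^-3 M].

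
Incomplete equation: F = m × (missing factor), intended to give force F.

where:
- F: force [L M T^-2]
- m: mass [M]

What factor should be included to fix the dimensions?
a (acceleration), dimensions [L T^-2]

F has dimensions [L M T^-2] and m has dimensions [M].
The missing factor must have dimensions [L M T^-2] / [M] = [L T^-2], i.e. acceleration (a).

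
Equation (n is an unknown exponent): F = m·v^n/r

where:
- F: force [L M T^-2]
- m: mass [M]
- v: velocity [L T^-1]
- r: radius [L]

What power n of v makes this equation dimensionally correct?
n = 2

F has dimensions [L M T^-2]; v has dimensions [L T^-1].
The rest of the RHS has dimensions [L^-1 M], so v^n must supply [L^2 T^-2].
With n = 2: m·v^2/r has dimensions [L M T^-2], matching the LHS ✓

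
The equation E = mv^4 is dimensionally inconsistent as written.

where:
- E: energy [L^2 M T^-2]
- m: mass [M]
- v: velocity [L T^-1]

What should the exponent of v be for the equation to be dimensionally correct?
The exponent of v should be 2: E = mv^2

The LHS E has dimensions [L^2 M T^-2]; v has dimensions [L T^-1].
As written, the RHS mv^4 (exponent 4 on v) has dimensions [L^4 M T^-4], which does not match.
With exponent 2, the RHS mv^2 has dimensions [L^2 M T^-2], matching the LHS.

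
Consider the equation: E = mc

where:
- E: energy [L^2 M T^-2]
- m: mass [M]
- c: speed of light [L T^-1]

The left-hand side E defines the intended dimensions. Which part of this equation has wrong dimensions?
The right-hand side term mc

E has dimensions [L^2 M T^-2], but mc has dimensions [L M T^-1], so the term mc is dimensionally wrong for E.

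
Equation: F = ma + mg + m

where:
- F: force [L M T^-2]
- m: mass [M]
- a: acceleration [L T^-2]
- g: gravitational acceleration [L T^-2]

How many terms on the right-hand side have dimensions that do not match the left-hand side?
1

LHS F: [L M T^-2]
- ma: [L M T^-2] ✓
- mg: [L M T^-2] ✓
- m: [M] ✗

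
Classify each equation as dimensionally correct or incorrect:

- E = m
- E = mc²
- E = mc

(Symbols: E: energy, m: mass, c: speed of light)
Dimensionally correct: E = mc²
Dimensionally incorrect: E = m, E = mc
Ordered (correct first, then incorrect): E = mc², E = m, E = mc

- E = m: LHS [L^2 M T^-2], RHS [M] → incorrect ✗
- E = mc²: LHS [L^2 M T^-2], RHS [L^2 M T^-2] → correct ✓
- E = mc: LHS [L^2 M T^-2], RHS [L M T^-1] → incorrect ✗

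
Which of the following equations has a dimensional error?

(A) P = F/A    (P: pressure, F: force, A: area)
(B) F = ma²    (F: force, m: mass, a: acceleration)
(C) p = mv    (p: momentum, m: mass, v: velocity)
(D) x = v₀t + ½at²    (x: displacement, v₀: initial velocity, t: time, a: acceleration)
(B) F = ma²

The equation (B) F = ma² is dimensionally incorrect.

LHS (F): [L M T^-2]
RHS (ma²): [L^2 M T^-4] ✗

The dimensions do not match. The other three equations balance.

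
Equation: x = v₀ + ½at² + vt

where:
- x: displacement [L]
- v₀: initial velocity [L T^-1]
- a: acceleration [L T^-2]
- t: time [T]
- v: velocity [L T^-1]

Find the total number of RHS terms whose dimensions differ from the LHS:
1

LHS x: [L]
- v₀: [L T^-1] ✗
- ½at²: [L] ✓
- vt: [L] ✓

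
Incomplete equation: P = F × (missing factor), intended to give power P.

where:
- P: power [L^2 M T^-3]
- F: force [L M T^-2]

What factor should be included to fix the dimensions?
v (velocity), dimensions [L T^-1]

P has dimensions [L^2 M T^-3] and F has dimensions [L M T^-2].
The missing factor must have dimensions [L^2 M T^-3] / [L M T^-2] = [L T^-1], i.e. velocity (v).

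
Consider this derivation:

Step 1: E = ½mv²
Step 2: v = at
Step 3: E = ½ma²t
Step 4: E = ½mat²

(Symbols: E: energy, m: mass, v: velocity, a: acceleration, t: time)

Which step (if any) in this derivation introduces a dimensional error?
Step 3

Step 1: E = ½mv² → LHS [L^2 M T^-2], RHS [L^2 M T^-2] ✓
Step 2: v = at → LHS [L T^-1], RHS [L T^-1] ✓
Step 3: E = ½ma²t → LHS [L^2 M T^-2], RHS [L^2 M T^-3] ✗

The first dimensional inconsistency appears in step 3: E = ½ma²t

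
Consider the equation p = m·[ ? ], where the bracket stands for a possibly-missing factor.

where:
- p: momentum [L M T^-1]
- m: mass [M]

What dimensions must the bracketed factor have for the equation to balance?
[L T^-1] — velocity (e.g. v)

p has dimensions [L M T^-1]; m has dimensions [M].
The bracketed factor must supply [L M T^-1] / [M] = [L T^-1].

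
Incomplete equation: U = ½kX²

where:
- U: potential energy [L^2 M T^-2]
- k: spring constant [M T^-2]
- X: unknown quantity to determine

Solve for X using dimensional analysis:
X = x (displacement), dimensions [L]

U has dimensions [L^2 M T^-2]; the rest of the RHS (½k) has dimensions [M T^-2].
So X² must have dimensions [L^2], i.e. X has dimensions [L] — X = x (displacement).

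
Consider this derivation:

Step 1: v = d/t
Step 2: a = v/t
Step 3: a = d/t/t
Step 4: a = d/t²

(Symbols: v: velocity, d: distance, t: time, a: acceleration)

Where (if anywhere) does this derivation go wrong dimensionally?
No step introduces an error — all steps are dimensionally consistent.

Step 1: v = d/t → LHS [L T^-1], RHS [L T^-1] ✓
Step 2: a = v/t → LHS [L T^-2], RHS [L T^-2] ✓
Step 3: a = d/t/t → LHS [L T^-2], RHS [L T^-2] ✓
Step 4: a = d/t² → LHS [L T^-2], RHS [L T^-2] ✓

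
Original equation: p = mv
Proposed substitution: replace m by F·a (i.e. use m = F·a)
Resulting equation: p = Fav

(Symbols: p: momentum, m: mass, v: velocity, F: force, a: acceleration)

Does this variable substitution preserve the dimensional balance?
No

[m] = [M] and [F·a] = [L^2 M T^-4]. These differ, so the substitution replaces a quantity by one of different dimensions and the result p = Fav has LHS [L M T^-1] vs RHS [L^3 M T^-5] — inconsistent.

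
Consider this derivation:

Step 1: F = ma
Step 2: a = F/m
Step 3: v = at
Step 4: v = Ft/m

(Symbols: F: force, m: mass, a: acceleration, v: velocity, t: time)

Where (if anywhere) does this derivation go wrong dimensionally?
No step introduces an error — all steps are dimensionally consistent.

Step 1: F = ma → LHS [L M T^-2], RHS [L M T^-2] ✓
Step 2: a = F/m → LHS [L T^-2], RHS [L T^-2] ✓
Step 3: v = at → LHS [L T^-1], RHS [L T^-1] ✓
Step 4: v = Ft/m → LHS [L T^-1], RHS [L T^-1] ✓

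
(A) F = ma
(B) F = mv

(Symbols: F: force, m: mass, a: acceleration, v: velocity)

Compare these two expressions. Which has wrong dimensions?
(B)

(A) F = ma: LHS [L M T^-2], RHS [L M T^-2] ✓
(B) F = mv: LHS [L M T^-2], RHS [L M T^-1] ✗

Expression (B) F = mv is dimensionally incorrect.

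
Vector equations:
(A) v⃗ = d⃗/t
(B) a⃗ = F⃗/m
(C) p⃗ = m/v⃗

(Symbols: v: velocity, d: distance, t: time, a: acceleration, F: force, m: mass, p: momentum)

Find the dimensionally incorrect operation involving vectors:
(C) p⃗ = m/v⃗

(A) v⃗ = d⃗/t: LHS [L T^-1], RHS [L T^-1] ✓ — displacement (vector) divided by time (scalar)
(B) a⃗ = F⃗/m: LHS [L T^-2], RHS [L T^-2] ✓ — force (vector) divided by mass (scalar)
(C) p⃗ = m/v⃗: LHS [L M T^-1], RHS [L^-1 M T] ✗ — momentum is mass times velocity; should be mv⃗ (and division by a vector is undefined)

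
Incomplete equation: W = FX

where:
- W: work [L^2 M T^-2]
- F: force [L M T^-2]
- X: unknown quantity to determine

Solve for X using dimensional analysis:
X = d (distance), dimensions [L]

W has dimensions [L^2 M T^-2]; the rest of the RHS (F) has dimensions [L M T^-2].
So X must have dimensions [L] — X = d (distance).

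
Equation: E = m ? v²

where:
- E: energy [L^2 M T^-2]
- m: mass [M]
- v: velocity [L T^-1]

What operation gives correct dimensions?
multiplication (×): E = m × v²

E [L^2 M T^-2]; m [M]; v² [L^2 T^-2].
m × v² → [L^2 M T^-2] ✓
m ÷ v² → [L^-2 M T^2] ✗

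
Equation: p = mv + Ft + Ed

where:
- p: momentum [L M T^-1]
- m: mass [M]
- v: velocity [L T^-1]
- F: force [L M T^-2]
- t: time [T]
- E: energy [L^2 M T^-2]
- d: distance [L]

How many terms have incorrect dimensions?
1

LHS p: [L M T^-1]
- mv: [L M T^-1] ✓
- Ft: [L M T^-1] ✓
- Ed: [L^3 M T^-2] ✗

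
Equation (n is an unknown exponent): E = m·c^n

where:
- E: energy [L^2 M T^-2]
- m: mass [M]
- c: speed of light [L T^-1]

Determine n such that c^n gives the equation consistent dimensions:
n = 2

E has dimensions [L^2 M T^-2]; c has dimensions [L T^-1].
The rest of the RHS has dimensions [M], so c^n must supply [L^2 T^-2].
With n = 2: m·c^2 has dimensions [L^2 M T^-2], matching the LHS ✓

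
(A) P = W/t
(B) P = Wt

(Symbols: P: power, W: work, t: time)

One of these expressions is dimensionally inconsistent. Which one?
(B)

(A) P = W/t: LHS [L^2 M T^-3], RHS [L^2 M T^-3] ✓
(B) P = Wt: LHS [L^2 M T^-3], RHS [L^2 M T^-1] ✗

Expression (B) P = Wt is dimensionally incorrect.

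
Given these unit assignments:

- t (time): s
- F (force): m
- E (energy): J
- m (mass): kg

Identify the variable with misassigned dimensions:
F

The variable F (force) should have units N, not m.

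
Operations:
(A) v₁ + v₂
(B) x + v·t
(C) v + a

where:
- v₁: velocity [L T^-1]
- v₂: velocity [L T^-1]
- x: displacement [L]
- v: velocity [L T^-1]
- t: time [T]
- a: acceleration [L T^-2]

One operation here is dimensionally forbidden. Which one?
(C) v + a

(A) v₁ + v₂: v₁ [L T^-1] and v₂ [L T^-1] — same dimensions ✓
(B) x + v·t: x [L] and v·t [L] — same dimensions ✓
(C) v + a: v [L T^-1] and a [L T^-2] — different dimensions cannot be added/subtracted ✗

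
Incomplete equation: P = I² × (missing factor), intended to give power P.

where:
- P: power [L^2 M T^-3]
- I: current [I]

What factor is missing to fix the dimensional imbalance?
R (resistance), dimensions [I^-2 L^2 M T^-3]

P has dimensions [L^2 M T^-3] and I² has dimensions [I^2].
The missing factor must have dimensions [L^2 M T^-3] / [I^2] = [I^-2 L^2 M T^-3], i.e. resistance (R).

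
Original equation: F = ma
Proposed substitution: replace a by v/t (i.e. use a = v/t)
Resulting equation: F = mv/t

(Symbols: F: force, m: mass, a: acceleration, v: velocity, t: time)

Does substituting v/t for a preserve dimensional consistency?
Yes

[a] = [L T^-2] and [v/t] = [L T^-2]. These match, so the substitution replaces a quantity by one of the same dimensions and the result F = mv/t has LHS [L M T^-2] vs RHS [L M T^-2] — still consistent.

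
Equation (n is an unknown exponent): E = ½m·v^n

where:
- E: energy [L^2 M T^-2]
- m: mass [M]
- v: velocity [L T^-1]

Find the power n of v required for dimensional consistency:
n = 2

E has dimensions [L^2 M T^-2]; v has dimensions [L T^-1].
The rest of the RHS has dimensions [M], so v^n must supply [L^2 T^-2].
With n = 2: ½m·v^2 has dimensions [L^2 M T^-2], matching the LHS ✓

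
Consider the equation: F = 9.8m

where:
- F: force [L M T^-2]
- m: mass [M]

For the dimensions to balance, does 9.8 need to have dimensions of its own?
Yes

F has dimensions [L M T^-2], while m alone has dimensions [M]. For the equation to balance, the factor 9.8 must carry dimensions [L T^-2] — it is a dimensional constant (a numerical value of a physical quantity with its units suppressed), not a pure number.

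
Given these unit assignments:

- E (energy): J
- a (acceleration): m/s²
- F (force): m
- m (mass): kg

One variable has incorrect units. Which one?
F

The variable F (force) should have units N, not m.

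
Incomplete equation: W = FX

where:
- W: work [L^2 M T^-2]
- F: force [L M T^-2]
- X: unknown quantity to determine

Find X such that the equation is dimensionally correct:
X = d (distance), dimensions [L]

W has dimensions [L^2 M T^-2]; the rest of the RHS (F) has dimensions [L M T^-2].
So X must have dimensions [L] — X = d (distance).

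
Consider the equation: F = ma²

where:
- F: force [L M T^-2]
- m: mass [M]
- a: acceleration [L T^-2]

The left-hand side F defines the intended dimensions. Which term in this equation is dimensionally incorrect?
The right-hand side term ma²

F has dimensions [L M T^-2], but ma² has dimensions [L^2 M T^-4], so the term ma² is dimensionally wrong for F.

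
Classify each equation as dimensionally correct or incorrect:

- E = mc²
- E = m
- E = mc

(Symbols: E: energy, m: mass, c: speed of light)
Dimensionally correct: E = mc²
Dimensionally incorrect: E = m, E = mc
Ordered (correct first, then incorrect): E = mc², E = m, E = mc

- E = mc²: LHS [L^2 M T^-2], RHS [L^2 M T^-2] → correct ✓
- E = m: LHS [L^2 M T^-2], RHS [M] → incorrect ✗
- E = mc: LHS [L^2 M T^-2], RHS [L M T^-1] → incorrect ✗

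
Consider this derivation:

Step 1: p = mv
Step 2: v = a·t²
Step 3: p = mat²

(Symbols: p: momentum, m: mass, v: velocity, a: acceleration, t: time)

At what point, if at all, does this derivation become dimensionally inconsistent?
Step 2

Step 1: p = mv → LHS [L M T^-1], RHS [L M T^-1] ✓
Step 2: v = a·t² → LHS [L T^-1], RHS [L] ✗

The first dimensional inconsistency appears in step 2: v = a·t²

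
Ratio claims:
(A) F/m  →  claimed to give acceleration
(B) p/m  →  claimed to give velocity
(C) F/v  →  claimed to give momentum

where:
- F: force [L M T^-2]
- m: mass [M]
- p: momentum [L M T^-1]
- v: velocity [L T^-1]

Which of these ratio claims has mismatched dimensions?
(C) F/v does not give momentum

(A) F/m: [L T^-2] = acceleration [L T^-2] ✓
(B) p/m: [L T^-1] = velocity [L T^-1] ✓
(C) F/v: [M T^-1] ≠ momentum [L M T^-1] ✗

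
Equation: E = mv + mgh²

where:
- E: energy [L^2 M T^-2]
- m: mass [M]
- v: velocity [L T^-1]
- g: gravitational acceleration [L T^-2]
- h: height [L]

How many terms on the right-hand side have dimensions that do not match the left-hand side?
2

LHS E: [L^2 M T^-2]
- mv: [L M T^-1] ✗
- mgh²: [L^3 M T^-2] ✗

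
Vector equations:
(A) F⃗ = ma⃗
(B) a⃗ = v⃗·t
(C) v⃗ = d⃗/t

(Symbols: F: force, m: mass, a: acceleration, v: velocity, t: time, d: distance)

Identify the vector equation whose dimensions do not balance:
(B) a⃗ = v⃗·t

(A) F⃗ = ma⃗: LHS [L M T^-2], RHS [L M T^-2] ✓ — Force and acceleration are vectors, mass is a scalar
(B) a⃗ = v⃗·t: LHS [L T^-2], RHS [L] ✗ — acceleration is velocity per time; should be v⃗/t
(C) v⃗ = d⃗/t: LHS [L T^-1], RHS [L T^-1] ✓ — displacement (vector) divided by time (scalar)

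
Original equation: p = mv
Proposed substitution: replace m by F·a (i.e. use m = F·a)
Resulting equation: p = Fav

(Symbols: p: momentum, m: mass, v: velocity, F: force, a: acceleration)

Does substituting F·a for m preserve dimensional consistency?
No

[m] = [M] and [F·a] = [L^2 M T^-4]. These differ, so the substitution replaces a quantity by one of different dimensions and the result p = Fav has LHS [L M T^-1] vs RHS [L^3 M T^-5] — inconsistent.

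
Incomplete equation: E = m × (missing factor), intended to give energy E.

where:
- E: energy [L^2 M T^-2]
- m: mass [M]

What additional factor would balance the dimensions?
v² (velocity squared), dimensions [L^2 T^-2]

E has dimensions [L^2 M T^-2] and m has dimensions [M].
The missing factor must have dimensions [L^2 M T^-2] / [M] = [L^2 T^-2], i.e. velocity squared (v²).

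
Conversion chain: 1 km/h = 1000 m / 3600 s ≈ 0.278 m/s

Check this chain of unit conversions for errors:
The chain is correct (no errors).

Correct: 1 km = 1000 m, 1 h = 3600 s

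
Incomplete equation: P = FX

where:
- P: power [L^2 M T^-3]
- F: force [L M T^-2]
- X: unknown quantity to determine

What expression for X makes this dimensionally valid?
X = v (velocity), dimensions [L T^-1]

P has dimensions [L^2 M T^-3]; the rest of the RHS (F) has dimensions [L M T^-2].
So X must have dimensions [L T^-1] — X = v (velocity).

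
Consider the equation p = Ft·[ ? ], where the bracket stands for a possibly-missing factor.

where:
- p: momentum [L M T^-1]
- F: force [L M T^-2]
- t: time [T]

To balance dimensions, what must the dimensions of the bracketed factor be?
Nothing is missing — the bracketed factor must be dimensionless.

p has dimensions [L M T^-1] and Ft already has dimensions [L M T^-1], so p = Ft is dimensionally complete.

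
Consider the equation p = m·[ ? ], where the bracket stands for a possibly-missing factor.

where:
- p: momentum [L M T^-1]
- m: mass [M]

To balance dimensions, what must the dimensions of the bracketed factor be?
[L T^-1] — velocity (e.g. v)

p has dimensions [L M T^-1]; m has dimensions [M].
The bracketed factor must supply [L M T^-1] / [M] = [L T^-1].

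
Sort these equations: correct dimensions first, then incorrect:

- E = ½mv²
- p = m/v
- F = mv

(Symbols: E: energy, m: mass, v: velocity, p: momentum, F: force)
Dimensionally correct: E = ½mv²
Dimensionally incorrect: p = m/v, F = mv
Ordered (correct first, then incorrect): E = ½mv², p = m/v, F = mv

- E = ½mv²: LHS [L^2 M T^-2], RHS [L^2 M T^-2] → correct ✓
- p = m/v: LHS [L M T^-1], RHS [L^-1 M T] → incorrect ✗
- F = mv: LHS [L M T^-2], RHS [L M T^-1] → incorrect ✗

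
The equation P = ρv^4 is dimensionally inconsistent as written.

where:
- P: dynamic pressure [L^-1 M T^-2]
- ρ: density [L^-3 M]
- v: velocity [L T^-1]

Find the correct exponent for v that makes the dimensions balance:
The exponent of v should be 2: P = ρv^2

The LHS P has dimensions [L^-1 M T^-2]; v has dimensions [L T^-1].
As written, the RHS ρv^4 (exponent 4 on v) has dimensions [L M T^-4], which does not match.
With exponent 2, the RHS ρv^2 has dimensions [L^-1 M T^-2], matching the LHS.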